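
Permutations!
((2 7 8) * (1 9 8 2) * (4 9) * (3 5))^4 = ((1 4 9 8)(2 7)(3 5))^4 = (9)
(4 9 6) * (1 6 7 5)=(1 6 4 9 7 5)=[0, 6, 2, 3, 9, 1, 4, 5, 8, 7]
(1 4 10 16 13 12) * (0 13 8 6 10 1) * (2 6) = (0 13 12)(1 4)(2 6 10 16 8) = [13, 4, 6, 3, 1, 5, 10, 7, 2, 9, 16, 11, 0, 12, 14, 15, 8]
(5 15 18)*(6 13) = [0, 1, 2, 3, 4, 15, 13, 7, 8, 9, 10, 11, 12, 6, 14, 18, 16, 17, 5] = (5 15 18)(6 13)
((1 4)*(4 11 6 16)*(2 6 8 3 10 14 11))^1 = ((1 2 6 16 4)(3 10 14 11 8))^1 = (1 2 6 16 4)(3 10 14 11 8)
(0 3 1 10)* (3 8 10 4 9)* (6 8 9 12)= (0 9 3 1 4 12 6 8 10)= [9, 4, 2, 1, 12, 5, 8, 7, 10, 3, 0, 11, 6]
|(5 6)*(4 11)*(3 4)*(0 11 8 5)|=7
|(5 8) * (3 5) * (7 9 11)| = 3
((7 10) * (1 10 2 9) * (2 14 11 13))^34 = (1 7 11 2)(9 10 14 13)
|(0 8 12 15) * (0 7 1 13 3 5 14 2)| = 11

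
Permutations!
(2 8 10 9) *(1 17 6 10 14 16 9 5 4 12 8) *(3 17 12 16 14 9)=(1 12 8 9 2)(3 17 6 10 5 4 16)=[0, 12, 1, 17, 16, 4, 10, 7, 9, 2, 5, 11, 8, 13, 14, 15, 3, 6]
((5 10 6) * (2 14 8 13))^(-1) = (2 13 8 14)(5 6 10)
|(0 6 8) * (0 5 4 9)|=6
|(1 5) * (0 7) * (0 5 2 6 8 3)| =|(0 7 5 1 2 6 8 3)| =8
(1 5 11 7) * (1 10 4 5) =[0, 1, 2, 3, 5, 11, 6, 10, 8, 9, 4, 7] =(4 5 11 7 10)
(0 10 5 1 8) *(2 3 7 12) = [10, 8, 3, 7, 4, 1, 6, 12, 0, 9, 5, 11, 2] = (0 10 5 1 8)(2 3 7 12)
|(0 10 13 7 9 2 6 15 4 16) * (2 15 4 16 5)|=28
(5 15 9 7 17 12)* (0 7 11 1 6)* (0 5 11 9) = (0 7 17 12 11 1 6 5 15) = [7, 6, 2, 3, 4, 15, 5, 17, 8, 9, 10, 1, 11, 13, 14, 0, 16, 12]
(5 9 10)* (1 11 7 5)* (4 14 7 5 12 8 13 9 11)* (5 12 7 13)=(1 4 14 13 9 10)(5 11 12 8)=[0, 4, 2, 3, 14, 11, 6, 7, 5, 10, 1, 12, 8, 9, 13]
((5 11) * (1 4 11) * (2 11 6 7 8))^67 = ((1 4 6 7 8 2 11 5))^67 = (1 7 11 4 8 5 6 2)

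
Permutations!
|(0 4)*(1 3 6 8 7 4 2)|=8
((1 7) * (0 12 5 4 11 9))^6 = (12)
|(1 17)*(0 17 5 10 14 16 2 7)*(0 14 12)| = 12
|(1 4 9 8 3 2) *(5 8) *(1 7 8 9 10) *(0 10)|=4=|(0 10 1 4)(2 7 8 3)(5 9)|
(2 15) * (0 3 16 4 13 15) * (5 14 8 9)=(0 3 16 4 13 15 2)(5 14 8 9)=[3, 1, 0, 16, 13, 14, 6, 7, 9, 5, 10, 11, 12, 15, 8, 2, 4]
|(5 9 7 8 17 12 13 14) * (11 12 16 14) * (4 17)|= |(4 17 16 14 5 9 7 8)(11 12 13)|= 24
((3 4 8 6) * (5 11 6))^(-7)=(3 6 11 5 8 4)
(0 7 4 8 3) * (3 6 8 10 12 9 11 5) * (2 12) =(0 7 4 10 2 12 9 11 5 3)(6 8) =[7, 1, 12, 0, 10, 3, 8, 4, 6, 11, 2, 5, 9]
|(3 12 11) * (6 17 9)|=|(3 12 11)(6 17 9)|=3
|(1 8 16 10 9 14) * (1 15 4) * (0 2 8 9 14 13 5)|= |(0 2 8 16 10 14 15 4 1 9 13 5)|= 12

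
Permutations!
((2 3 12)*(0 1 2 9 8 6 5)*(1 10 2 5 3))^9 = ((0 10 2 1 5)(3 12 9 8 6))^9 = (0 5 1 2 10)(3 6 8 9 12)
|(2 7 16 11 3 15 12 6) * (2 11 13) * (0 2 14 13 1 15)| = 10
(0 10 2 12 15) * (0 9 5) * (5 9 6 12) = (0 10 2 5)(6 12 15) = [10, 1, 5, 3, 4, 0, 12, 7, 8, 9, 2, 11, 15, 13, 14, 6]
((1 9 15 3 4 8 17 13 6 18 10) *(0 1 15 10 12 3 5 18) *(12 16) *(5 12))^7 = (0 4 9 17 15 6 3 1 8 10 13 12)(5 18 16)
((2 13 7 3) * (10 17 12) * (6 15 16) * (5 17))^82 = (2 7)(3 13)(5 12)(6 15 16)(10 17)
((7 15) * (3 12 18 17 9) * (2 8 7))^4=((2 8 7 15)(3 12 18 17 9))^4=(3 9 17 18 12)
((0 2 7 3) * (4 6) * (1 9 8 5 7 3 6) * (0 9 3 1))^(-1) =(0 4 6 7 5 8 9 3 1 2)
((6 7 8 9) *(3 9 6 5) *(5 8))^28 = ((3 9 8 6 7 5))^28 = (3 7 8)(5 6 9)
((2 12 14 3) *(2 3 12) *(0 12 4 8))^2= (0 14 8 12 4)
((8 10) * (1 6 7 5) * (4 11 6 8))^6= (1 7 11 10)(4 8 5 6)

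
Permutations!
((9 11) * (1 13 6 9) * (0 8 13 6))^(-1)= (0 13 8)(1 11 9 6)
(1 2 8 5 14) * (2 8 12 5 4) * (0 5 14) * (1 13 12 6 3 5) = (0 1 8 4 2 6 3 5)(12 14 13) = [1, 8, 6, 5, 2, 0, 3, 7, 4, 9, 10, 11, 14, 12, 13]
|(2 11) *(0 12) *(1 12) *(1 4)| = |(0 4 1 12)(2 11)| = 4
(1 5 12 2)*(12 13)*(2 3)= [0, 5, 1, 2, 4, 13, 6, 7, 8, 9, 10, 11, 3, 12]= (1 5 13 12 3 2)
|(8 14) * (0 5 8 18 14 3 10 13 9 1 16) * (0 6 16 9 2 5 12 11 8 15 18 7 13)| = |(0 12 11 8 3 10)(1 9)(2 5 15 18 14 7 13)(6 16)| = 42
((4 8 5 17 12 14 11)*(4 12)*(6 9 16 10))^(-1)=(4 17 5 8)(6 10 16 9)(11 14 12)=((4 8 5 17)(6 9 16 10)(11 12 14))^(-1)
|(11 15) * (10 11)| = 3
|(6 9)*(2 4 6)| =4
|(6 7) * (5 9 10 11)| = |(5 9 10 11)(6 7)| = 4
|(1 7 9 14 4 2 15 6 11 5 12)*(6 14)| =28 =|(1 7 9 6 11 5 12)(2 15 14 4)|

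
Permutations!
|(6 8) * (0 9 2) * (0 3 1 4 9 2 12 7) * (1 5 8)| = 11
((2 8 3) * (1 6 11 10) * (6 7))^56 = (1 7 6 11 10)(2 3 8)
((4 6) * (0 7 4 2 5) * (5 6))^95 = (0 5 4 7)(2 6)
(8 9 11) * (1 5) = (1 5)(8 9 11) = [0, 5, 2, 3, 4, 1, 6, 7, 9, 11, 10, 8]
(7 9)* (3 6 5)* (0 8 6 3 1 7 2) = (0 8 6 5 1 7 9 2) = [8, 7, 0, 3, 4, 1, 5, 9, 6, 2]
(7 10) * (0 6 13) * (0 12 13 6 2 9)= (0 2 9)(7 10)(12 13)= [2, 1, 9, 3, 4, 5, 6, 10, 8, 0, 7, 11, 13, 12]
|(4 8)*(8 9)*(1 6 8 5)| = 6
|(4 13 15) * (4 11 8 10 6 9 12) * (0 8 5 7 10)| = |(0 8)(4 13 15 11 5 7 10 6 9 12)| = 10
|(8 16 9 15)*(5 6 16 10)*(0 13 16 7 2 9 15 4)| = 12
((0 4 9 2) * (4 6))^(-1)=((0 6 4 9 2))^(-1)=(0 2 9 4 6)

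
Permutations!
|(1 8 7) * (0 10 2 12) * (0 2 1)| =|(0 10 1 8 7)(2 12)| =10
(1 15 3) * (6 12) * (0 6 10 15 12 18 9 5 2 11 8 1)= (0 6 18 9 5 2 11 8 1 12 10 15 3)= [6, 12, 11, 0, 4, 2, 18, 7, 1, 5, 15, 8, 10, 13, 14, 3, 16, 17, 9]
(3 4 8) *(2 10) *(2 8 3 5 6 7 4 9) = [0, 1, 10, 9, 3, 6, 7, 4, 5, 2, 8] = (2 10 8 5 6 7 4 3 9)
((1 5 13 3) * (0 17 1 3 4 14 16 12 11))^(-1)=(0 11 12 16 14 4 13 5 1 17)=((0 17 1 5 13 4 14 16 12 11))^(-1)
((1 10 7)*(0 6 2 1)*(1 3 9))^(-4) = ((0 6 2 3 9 1 10 7))^(-4) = (0 9)(1 6)(2 10)(3 7)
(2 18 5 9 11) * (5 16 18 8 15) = [0, 1, 8, 3, 4, 9, 6, 7, 15, 11, 10, 2, 12, 13, 14, 5, 18, 17, 16] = (2 8 15 5 9 11)(16 18)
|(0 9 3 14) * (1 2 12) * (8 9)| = 15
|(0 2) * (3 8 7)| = |(0 2)(3 8 7)| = 6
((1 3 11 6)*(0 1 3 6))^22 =((0 1 6 3 11))^22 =(0 6 11 1 3)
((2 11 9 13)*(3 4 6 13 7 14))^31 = ((2 11 9 7 14 3 4 6 13))^31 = (2 14 13 7 6 9 4 11 3)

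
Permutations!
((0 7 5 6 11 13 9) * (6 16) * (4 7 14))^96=(0 6 4 13 5)(7 9 16 14 11)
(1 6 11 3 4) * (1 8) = (1 6 11 3 4 8) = [0, 6, 2, 4, 8, 5, 11, 7, 1, 9, 10, 3]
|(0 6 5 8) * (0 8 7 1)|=|(8)(0 6 5 7 1)|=5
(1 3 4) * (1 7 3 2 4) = (1 2 4 7 3) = [0, 2, 4, 1, 7, 5, 6, 3]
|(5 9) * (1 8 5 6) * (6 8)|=6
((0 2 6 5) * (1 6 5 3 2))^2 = (0 6 2)(1 3 5)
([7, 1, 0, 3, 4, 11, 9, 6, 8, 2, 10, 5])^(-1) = [2, 1, 9, 3, 4, 11, 7, 0, 8, 6, 10, 5]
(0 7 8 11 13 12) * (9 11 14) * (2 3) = [7, 1, 3, 2, 4, 5, 6, 8, 14, 11, 10, 13, 0, 12, 9] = (0 7 8 14 9 11 13 12)(2 3)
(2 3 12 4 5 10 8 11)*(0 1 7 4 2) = (0 1 7 4 5 10 8 11)(2 3 12) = [1, 7, 3, 12, 5, 10, 6, 4, 11, 9, 8, 0, 2]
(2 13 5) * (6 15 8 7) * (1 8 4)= (1 8 7 6 15 4)(2 13 5)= [0, 8, 13, 3, 1, 2, 15, 6, 7, 9, 10, 11, 12, 5, 14, 4]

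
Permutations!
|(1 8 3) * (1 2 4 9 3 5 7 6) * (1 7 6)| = 20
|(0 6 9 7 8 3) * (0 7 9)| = 6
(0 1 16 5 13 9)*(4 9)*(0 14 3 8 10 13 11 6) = (0 1 16 5 11 6)(3 8 10 13 4 9 14) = [1, 16, 2, 8, 9, 11, 0, 7, 10, 14, 13, 6, 12, 4, 3, 15, 5]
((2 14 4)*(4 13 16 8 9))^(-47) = (2 13 8 4 14 16 9)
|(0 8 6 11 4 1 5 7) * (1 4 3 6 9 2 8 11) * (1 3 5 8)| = 4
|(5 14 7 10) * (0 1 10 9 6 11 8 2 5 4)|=|(0 1 10 4)(2 5 14 7 9 6 11 8)|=8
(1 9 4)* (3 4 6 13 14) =(1 9 6 13 14 3 4) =[0, 9, 2, 4, 1, 5, 13, 7, 8, 6, 10, 11, 12, 14, 3]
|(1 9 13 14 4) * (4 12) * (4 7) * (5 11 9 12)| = 20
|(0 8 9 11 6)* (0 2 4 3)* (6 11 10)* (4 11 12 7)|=11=|(0 8 9 10 6 2 11 12 7 4 3)|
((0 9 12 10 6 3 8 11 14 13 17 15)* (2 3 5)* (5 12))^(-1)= ((0 9 5 2 3 8 11 14 13 17 15)(6 12 10))^(-1)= (0 15 17 13 14 11 8 3 2 5 9)(6 10 12)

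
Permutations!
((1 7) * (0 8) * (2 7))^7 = (0 8)(1 2 7)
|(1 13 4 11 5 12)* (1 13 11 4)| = |(1 11 5 12 13)| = 5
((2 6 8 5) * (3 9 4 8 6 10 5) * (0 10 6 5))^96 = (10)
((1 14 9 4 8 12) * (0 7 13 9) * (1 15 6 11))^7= ((0 7 13 9 4 8 12 15 6 11 1 14))^7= (0 15 13 11 4 14 12 7 6 9 1 8)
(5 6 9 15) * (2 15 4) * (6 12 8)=[0, 1, 15, 3, 2, 12, 9, 7, 6, 4, 10, 11, 8, 13, 14, 5]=(2 15 5 12 8 6 9 4)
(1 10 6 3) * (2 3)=(1 10 6 2 3)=[0, 10, 3, 1, 4, 5, 2, 7, 8, 9, 6]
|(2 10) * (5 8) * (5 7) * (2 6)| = 3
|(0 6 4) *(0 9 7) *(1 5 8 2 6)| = 9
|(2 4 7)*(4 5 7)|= |(2 5 7)|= 3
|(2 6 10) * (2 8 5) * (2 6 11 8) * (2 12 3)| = |(2 11 8 5 6 10 12 3)| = 8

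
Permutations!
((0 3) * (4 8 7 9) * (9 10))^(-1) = (0 3)(4 9 10 7 8)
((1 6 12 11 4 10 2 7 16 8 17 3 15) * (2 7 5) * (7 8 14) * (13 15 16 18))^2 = ((1 6 12 11 4 10 8 17 3 16 14 7 18 13 15)(2 5))^2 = (1 12 4 8 3 14 18 15 6 11 10 17 16 7 13)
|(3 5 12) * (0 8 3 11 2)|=|(0 8 3 5 12 11 2)|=7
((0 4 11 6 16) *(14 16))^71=(0 16 14 6 11 4)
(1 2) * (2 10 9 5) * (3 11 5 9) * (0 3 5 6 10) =(0 3 11 6 10 5 2 1) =[3, 0, 1, 11, 4, 2, 10, 7, 8, 9, 5, 6]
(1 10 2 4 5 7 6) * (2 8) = (1 10 8 2 4 5 7 6) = [0, 10, 4, 3, 5, 7, 1, 6, 2, 9, 8]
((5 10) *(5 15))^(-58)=((5 10 15))^(-58)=(5 15 10)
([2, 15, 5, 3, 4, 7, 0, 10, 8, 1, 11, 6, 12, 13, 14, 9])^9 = (15)(0 5 10 6 2 7 11)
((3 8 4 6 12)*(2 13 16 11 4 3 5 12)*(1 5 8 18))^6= ((1 5 12 8 3 18)(2 13 16 11 4 6))^6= (18)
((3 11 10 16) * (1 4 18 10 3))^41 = ((1 4 18 10 16)(3 11))^41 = (1 4 18 10 16)(3 11)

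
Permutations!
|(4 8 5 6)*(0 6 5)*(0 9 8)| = |(0 6 4)(8 9)| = 6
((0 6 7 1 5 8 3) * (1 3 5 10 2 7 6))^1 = ((0 1 10 2 7 3)(5 8))^1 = (0 1 10 2 7 3)(5 8)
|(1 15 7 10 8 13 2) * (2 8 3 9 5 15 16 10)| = 18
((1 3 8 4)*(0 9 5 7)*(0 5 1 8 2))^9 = ((0 9 1 3 2)(4 8)(5 7))^9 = (0 2 3 1 9)(4 8)(5 7)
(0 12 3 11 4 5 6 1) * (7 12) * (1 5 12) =(0 7 1)(3 11 4 12)(5 6) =[7, 0, 2, 11, 12, 6, 5, 1, 8, 9, 10, 4, 3]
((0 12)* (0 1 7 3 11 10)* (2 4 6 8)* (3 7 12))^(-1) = (0 10 11 3)(1 12)(2 8 6 4)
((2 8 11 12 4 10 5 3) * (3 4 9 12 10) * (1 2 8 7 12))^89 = ((1 2 7 12 9)(3 8 11 10 5 4))^89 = (1 9 12 7 2)(3 4 5 10 11 8)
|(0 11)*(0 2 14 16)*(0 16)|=|(16)(0 11 2 14)|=4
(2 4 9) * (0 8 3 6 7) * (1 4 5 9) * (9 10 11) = (0 8 3 6 7)(1 4)(2 5 10 11 9) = [8, 4, 5, 6, 1, 10, 7, 0, 3, 2, 11, 9]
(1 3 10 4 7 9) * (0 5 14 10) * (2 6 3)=(0 5 14 10 4 7 9 1 2 6 3)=[5, 2, 6, 0, 7, 14, 3, 9, 8, 1, 4, 11, 12, 13, 10]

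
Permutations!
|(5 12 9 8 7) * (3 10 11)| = |(3 10 11)(5 12 9 8 7)| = 15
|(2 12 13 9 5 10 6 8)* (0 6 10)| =|(0 6 8 2 12 13 9 5)| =8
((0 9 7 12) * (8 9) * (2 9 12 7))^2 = ((0 8 12)(2 9))^2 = (0 12 8)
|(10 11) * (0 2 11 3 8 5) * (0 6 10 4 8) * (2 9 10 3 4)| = |(0 9 10 4 8 5 6 3)(2 11)| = 8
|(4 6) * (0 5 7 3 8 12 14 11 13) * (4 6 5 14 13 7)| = 8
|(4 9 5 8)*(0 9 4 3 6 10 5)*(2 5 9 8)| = |(0 8 3 6 10 9)(2 5)| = 6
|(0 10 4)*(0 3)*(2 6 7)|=|(0 10 4 3)(2 6 7)|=12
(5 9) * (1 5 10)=(1 5 9 10)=[0, 5, 2, 3, 4, 9, 6, 7, 8, 10, 1]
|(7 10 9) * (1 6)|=|(1 6)(7 10 9)|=6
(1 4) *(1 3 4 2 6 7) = (1 2 6 7)(3 4) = [0, 2, 6, 4, 3, 5, 7, 1]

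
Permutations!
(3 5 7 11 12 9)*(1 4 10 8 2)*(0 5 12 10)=(0 5 7 11 10 8 2 1 4)(3 12 9)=[5, 4, 1, 12, 0, 7, 6, 11, 2, 3, 8, 10, 9]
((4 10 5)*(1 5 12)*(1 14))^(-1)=(1 14 12 10 4 5)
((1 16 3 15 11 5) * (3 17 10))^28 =((1 16 17 10 3 15 11 5))^28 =(1 3)(5 10)(11 17)(15 16)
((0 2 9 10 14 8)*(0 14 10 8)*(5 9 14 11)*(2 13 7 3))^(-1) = (0 14 2 3 7 13)(5 11 8 9)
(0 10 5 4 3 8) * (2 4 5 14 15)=(0 10 14 15 2 4 3 8)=[10, 1, 4, 8, 3, 5, 6, 7, 0, 9, 14, 11, 12, 13, 15, 2]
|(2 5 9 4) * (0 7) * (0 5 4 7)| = |(2 4)(5 9 7)| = 6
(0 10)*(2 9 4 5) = (0 10)(2 9 4 5) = [10, 1, 9, 3, 5, 2, 6, 7, 8, 4, 0]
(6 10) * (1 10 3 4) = [0, 10, 2, 4, 1, 5, 3, 7, 8, 9, 6] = (1 10 6 3 4)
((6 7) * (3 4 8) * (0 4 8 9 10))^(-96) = ((0 4 9 10)(3 8)(6 7))^(-96) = (10)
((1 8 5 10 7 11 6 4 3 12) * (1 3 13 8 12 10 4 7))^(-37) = (1 10 3 12)(4 5 8 13)(6 11 7)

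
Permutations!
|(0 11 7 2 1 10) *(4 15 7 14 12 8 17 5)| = 13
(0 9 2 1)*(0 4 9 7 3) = (0 7 3)(1 4 9 2) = [7, 4, 1, 0, 9, 5, 6, 3, 8, 2]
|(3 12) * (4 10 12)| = 4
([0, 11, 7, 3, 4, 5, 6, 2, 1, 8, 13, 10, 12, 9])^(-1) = (1 8 9 13 10 11)(2 7)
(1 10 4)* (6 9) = (1 10 4)(6 9) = [0, 10, 2, 3, 1, 5, 9, 7, 8, 6, 4]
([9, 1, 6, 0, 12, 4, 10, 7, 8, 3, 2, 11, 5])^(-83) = (0 9 3)(2 6 10)(4 12 5)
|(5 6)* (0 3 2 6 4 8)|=|(0 3 2 6 5 4 8)|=7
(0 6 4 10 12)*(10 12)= (0 6 4 12)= [6, 1, 2, 3, 12, 5, 4, 7, 8, 9, 10, 11, 0]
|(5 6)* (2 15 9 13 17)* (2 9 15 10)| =|(2 10)(5 6)(9 13 17)| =6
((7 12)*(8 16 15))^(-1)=(7 12)(8 15 16)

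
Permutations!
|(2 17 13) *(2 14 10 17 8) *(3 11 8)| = 4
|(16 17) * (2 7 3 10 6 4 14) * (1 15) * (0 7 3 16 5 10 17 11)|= 8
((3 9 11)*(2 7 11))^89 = ((2 7 11 3 9))^89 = (2 9 3 11 7)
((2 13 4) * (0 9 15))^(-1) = (0 15 9)(2 4 13)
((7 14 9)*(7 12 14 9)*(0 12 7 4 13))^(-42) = ((0 12 14 4 13)(7 9))^(-42) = (0 4 12 13 14)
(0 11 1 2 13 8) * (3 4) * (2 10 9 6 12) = [11, 10, 13, 4, 3, 5, 12, 7, 0, 6, 9, 1, 2, 8] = (0 11 1 10 9 6 12 2 13 8)(3 4)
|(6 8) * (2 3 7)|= 6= |(2 3 7)(6 8)|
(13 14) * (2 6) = (2 6)(13 14) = [0, 1, 6, 3, 4, 5, 2, 7, 8, 9, 10, 11, 12, 14, 13]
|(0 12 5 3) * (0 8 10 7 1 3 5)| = |(0 12)(1 3 8 10 7)| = 10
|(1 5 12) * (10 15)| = 6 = |(1 5 12)(10 15)|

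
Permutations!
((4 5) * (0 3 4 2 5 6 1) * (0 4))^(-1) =((0 3)(1 4 6)(2 5))^(-1) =(0 3)(1 6 4)(2 5)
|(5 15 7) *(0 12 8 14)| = |(0 12 8 14)(5 15 7)| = 12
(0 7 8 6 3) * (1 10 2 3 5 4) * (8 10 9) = (0 7 10 2 3)(1 9 8 6 5 4) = [7, 9, 3, 0, 1, 4, 5, 10, 6, 8, 2]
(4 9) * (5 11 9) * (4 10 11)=(4 5)(9 10 11)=[0, 1, 2, 3, 5, 4, 6, 7, 8, 10, 11, 9]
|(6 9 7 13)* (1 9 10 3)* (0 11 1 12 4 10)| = 28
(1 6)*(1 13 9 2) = (1 6 13 9 2) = [0, 6, 1, 3, 4, 5, 13, 7, 8, 2, 10, 11, 12, 9]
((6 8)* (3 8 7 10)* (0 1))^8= (3 7 8 10 6)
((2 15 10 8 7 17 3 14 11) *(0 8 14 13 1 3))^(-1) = ((0 8 7 17)(1 3 13)(2 15 10 14 11))^(-1) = (0 17 7 8)(1 13 3)(2 11 14 10 15)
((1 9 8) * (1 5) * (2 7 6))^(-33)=(1 5 8 9)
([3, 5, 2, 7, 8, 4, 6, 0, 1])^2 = (0 7 3)(1 4)(5 8)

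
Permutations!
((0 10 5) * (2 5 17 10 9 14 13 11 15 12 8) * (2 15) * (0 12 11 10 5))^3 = ((0 9 14 13 10 17 5 12 8 15 11 2))^3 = (0 13 5 15)(2 14 17 8)(9 10 12 11)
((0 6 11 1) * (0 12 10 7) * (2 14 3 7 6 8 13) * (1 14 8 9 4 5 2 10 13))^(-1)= (0 7 3 14 11 6 10 13 12 1 8 2 5 4 9)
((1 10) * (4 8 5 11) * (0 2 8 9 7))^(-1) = (0 7 9 4 11 5 8 2)(1 10)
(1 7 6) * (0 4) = (0 4)(1 7 6) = [4, 7, 2, 3, 0, 5, 1, 6]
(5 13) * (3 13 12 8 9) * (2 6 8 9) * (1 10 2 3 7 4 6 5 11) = [0, 10, 5, 13, 6, 12, 8, 4, 3, 7, 2, 1, 9, 11] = (1 10 2 5 12 9 7 4 6 8 3 13 11)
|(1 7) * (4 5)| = |(1 7)(4 5)| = 2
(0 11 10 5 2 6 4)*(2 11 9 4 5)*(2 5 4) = [9, 1, 6, 3, 0, 11, 4, 7, 8, 2, 5, 10] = (0 9 2 6 4)(5 11 10)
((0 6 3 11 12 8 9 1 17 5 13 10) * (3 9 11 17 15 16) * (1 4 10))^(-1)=(0 10 4 9 6)(1 13 5 17 3 16 15)(8 12 11)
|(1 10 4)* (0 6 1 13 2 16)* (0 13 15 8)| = 21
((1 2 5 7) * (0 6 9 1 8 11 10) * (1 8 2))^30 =(11)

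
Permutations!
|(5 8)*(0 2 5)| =4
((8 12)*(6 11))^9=((6 11)(8 12))^9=(6 11)(8 12)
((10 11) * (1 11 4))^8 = (11) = ((1 11 10 4))^8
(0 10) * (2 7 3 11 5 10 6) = [6, 1, 7, 11, 4, 10, 2, 3, 8, 9, 0, 5] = (0 6 2 7 3 11 5 10)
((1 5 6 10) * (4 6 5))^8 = ((1 4 6 10))^8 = (10)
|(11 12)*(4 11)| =3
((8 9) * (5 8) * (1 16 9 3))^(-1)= (1 3 8 5 9 16)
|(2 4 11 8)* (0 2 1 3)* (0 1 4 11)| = 10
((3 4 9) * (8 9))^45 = (3 4 8 9)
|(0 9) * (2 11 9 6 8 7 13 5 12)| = |(0 6 8 7 13 5 12 2 11 9)| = 10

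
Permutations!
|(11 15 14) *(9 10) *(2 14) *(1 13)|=4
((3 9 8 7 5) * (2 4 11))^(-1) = ((2 4 11)(3 9 8 7 5))^(-1) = (2 11 4)(3 5 7 8 9)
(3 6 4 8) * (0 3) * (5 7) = (0 3 6 4 8)(5 7) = [3, 1, 2, 6, 8, 7, 4, 5, 0]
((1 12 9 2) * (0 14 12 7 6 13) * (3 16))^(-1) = (0 13 6 7 1 2 9 12 14)(3 16)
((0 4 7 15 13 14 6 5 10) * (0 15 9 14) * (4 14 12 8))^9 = (0 6 10 13 14 5 15)(4 8 12 9 7)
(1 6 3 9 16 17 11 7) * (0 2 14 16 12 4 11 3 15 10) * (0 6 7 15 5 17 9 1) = (0 2 14 16 9 12 4 11 15 10 6 5 17 3 1 7) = [2, 7, 14, 1, 11, 17, 5, 0, 8, 12, 6, 15, 4, 13, 16, 10, 9, 3]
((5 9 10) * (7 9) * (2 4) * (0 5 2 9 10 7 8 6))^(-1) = ((0 5 8 6)(2 4 9 7 10))^(-1) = (0 6 8 5)(2 10 7 9 4)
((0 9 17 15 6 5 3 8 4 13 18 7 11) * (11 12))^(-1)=((0 9 17 15 6 5 3 8 4 13 18 7 12 11))^(-1)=(0 11 12 7 18 13 4 8 3 5 6 15 17 9)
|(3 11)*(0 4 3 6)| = |(0 4 3 11 6)| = 5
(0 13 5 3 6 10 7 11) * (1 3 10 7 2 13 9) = (0 9 1 3 6 7 11)(2 13 5 10) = [9, 3, 13, 6, 4, 10, 7, 11, 8, 1, 2, 0, 12, 5]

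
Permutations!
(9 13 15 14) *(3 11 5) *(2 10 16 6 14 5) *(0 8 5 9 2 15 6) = (0 8 5 3 11 15 9 13 6 14 2 10 16) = [8, 1, 10, 11, 4, 3, 14, 7, 5, 13, 16, 15, 12, 6, 2, 9, 0]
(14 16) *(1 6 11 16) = [0, 6, 2, 3, 4, 5, 11, 7, 8, 9, 10, 16, 12, 13, 1, 15, 14] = (1 6 11 16 14)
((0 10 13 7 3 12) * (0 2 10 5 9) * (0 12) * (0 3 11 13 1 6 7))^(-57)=((0 5 9 12 2 10 1 6 7 11 13))^(-57)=(0 11 6 10 12 5 13 7 1 2 9)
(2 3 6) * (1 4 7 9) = (1 4 7 9)(2 3 6) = [0, 4, 3, 6, 7, 5, 2, 9, 8, 1]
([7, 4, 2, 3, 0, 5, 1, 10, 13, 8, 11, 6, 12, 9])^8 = (0 7 10 11 6 1 4)(8 9 13)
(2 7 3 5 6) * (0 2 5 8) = (0 2 7 3 8)(5 6) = [2, 1, 7, 8, 4, 6, 5, 3, 0]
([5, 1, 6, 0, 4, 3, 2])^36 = (6)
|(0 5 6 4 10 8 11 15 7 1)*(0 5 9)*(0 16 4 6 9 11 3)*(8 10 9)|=24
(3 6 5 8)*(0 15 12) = [15, 1, 2, 6, 4, 8, 5, 7, 3, 9, 10, 11, 0, 13, 14, 12] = (0 15 12)(3 6 5 8)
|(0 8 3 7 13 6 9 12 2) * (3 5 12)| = |(0 8 5 12 2)(3 7 13 6 9)| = 5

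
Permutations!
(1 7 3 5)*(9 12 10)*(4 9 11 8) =(1 7 3 5)(4 9 12 10 11 8) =[0, 7, 2, 5, 9, 1, 6, 3, 4, 12, 11, 8, 10]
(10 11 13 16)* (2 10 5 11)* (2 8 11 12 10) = (5 12 10 8 11 13 16) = [0, 1, 2, 3, 4, 12, 6, 7, 11, 9, 8, 13, 10, 16, 14, 15, 5]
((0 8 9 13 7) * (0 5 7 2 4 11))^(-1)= ((0 8 9 13 2 4 11)(5 7))^(-1)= (0 11 4 2 13 9 8)(5 7)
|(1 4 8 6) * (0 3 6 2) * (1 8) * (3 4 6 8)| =|(0 4 1 6 3 8 2)| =7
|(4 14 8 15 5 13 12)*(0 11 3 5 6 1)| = 12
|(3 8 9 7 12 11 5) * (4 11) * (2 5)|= |(2 5 3 8 9 7 12 4 11)|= 9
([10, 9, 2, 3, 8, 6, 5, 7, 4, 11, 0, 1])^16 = [0, 9, 2, 3, 4, 5, 6, 7, 8, 11, 10, 1]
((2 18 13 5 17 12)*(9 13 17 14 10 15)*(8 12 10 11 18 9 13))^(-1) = ((2 9 8 12)(5 14 11 18 17 10 15 13))^(-1) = (2 12 8 9)(5 13 15 10 17 18 11 14)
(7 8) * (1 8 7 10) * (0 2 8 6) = [2, 6, 8, 3, 4, 5, 0, 7, 10, 9, 1] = (0 2 8 10 1 6)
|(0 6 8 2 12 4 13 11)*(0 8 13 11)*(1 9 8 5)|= |(0 6 13)(1 9 8 2 12 4 11 5)|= 24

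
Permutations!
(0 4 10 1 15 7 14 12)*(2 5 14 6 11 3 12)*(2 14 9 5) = [4, 15, 2, 12, 10, 9, 11, 6, 8, 5, 1, 3, 0, 13, 14, 7] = (0 4 10 1 15 7 6 11 3 12)(5 9)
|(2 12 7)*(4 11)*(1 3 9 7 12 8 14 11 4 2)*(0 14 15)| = |(0 14 11 2 8 15)(1 3 9 7)| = 12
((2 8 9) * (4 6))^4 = (2 8 9)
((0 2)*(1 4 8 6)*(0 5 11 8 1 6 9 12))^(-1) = ((0 2 5 11 8 9 12)(1 4))^(-1) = (0 12 9 8 11 5 2)(1 4)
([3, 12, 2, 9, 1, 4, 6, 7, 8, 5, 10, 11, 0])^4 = (0 4 3 1 9 12 5)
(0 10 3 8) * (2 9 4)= (0 10 3 8)(2 9 4)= [10, 1, 9, 8, 2, 5, 6, 7, 0, 4, 3]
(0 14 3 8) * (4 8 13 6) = [14, 1, 2, 13, 8, 5, 4, 7, 0, 9, 10, 11, 12, 6, 3] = (0 14 3 13 6 4 8)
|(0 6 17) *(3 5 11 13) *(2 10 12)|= 12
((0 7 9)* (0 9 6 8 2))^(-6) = (9)(0 2 8 6 7)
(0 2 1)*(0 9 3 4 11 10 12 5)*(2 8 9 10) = (0 8 9 3 4 11 2 1 10 12 5) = [8, 10, 1, 4, 11, 0, 6, 7, 9, 3, 12, 2, 5]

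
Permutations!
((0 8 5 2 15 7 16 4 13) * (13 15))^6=((0 8 5 2 13)(4 15 7 16))^6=(0 8 5 2 13)(4 7)(15 16)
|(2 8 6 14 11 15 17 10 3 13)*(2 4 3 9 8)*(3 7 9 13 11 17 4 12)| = 13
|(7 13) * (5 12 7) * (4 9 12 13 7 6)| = |(4 9 12 6)(5 13)| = 4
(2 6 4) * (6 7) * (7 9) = (2 9 7 6 4) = [0, 1, 9, 3, 2, 5, 4, 6, 8, 7]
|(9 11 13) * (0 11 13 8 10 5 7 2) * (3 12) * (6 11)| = |(0 6 11 8 10 5 7 2)(3 12)(9 13)| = 8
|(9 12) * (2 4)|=2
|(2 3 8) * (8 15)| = 4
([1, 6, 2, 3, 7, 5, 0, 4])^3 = [0, 1, 2, 3, 7, 5, 6, 4]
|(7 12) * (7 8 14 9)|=5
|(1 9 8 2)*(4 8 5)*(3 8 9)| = 12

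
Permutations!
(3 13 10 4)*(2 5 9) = (2 5 9)(3 13 10 4) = [0, 1, 5, 13, 3, 9, 6, 7, 8, 2, 4, 11, 12, 10]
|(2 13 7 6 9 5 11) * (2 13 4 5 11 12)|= 20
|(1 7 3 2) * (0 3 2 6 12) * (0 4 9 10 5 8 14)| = 30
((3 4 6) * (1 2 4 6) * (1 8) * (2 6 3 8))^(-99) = (8)(2 4)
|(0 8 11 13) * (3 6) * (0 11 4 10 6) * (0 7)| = |(0 8 4 10 6 3 7)(11 13)| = 14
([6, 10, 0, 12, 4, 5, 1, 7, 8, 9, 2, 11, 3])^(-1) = [2, 6, 10, 12, 4, 5, 0, 7, 8, 9, 1, 11, 3]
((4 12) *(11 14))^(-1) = ((4 12)(11 14))^(-1) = (4 12)(11 14)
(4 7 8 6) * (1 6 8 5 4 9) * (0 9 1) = (0 9)(1 6)(4 7 5) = [9, 6, 2, 3, 7, 4, 1, 5, 8, 0]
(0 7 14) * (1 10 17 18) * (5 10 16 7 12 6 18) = (0 12 6 18 1 16 7 14)(5 10 17) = [12, 16, 2, 3, 4, 10, 18, 14, 8, 9, 17, 11, 6, 13, 0, 15, 7, 5, 1]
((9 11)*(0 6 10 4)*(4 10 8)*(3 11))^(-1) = (0 4 8 6)(3 9 11)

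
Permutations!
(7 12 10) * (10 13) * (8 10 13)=(13)(7 12 8 10)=[0, 1, 2, 3, 4, 5, 6, 12, 10, 9, 7, 11, 8, 13]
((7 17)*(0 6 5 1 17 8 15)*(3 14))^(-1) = (0 15 8 7 17 1 5 6)(3 14)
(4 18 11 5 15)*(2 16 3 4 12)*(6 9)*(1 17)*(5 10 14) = [0, 17, 16, 4, 18, 15, 9, 7, 8, 6, 14, 10, 2, 13, 5, 12, 3, 1, 11] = (1 17)(2 16 3 4 18 11 10 14 5 15 12)(6 9)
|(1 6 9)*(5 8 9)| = |(1 6 5 8 9)| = 5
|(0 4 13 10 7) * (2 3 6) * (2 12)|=20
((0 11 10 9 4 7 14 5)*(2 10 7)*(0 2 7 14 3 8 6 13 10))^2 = ((0 11 14 5 2)(3 8 6 13 10 9 4 7))^2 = (0 14 2 11 5)(3 6 10 4)(7 8 13 9)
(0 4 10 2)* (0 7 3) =(0 4 10 2 7 3) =[4, 1, 7, 0, 10, 5, 6, 3, 8, 9, 2]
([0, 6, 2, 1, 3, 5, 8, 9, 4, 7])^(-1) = (1 3 4 8 6)(7 9)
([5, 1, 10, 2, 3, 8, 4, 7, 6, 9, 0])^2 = (0 8 4 2)(3 10 5 6)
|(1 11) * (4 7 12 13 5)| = |(1 11)(4 7 12 13 5)| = 10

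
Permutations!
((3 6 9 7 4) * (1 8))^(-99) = ((1 8)(3 6 9 7 4))^(-99) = (1 8)(3 6 9 7 4)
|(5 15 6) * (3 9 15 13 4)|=7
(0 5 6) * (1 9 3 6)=(0 5 1 9 3 6)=[5, 9, 2, 6, 4, 1, 0, 7, 8, 3]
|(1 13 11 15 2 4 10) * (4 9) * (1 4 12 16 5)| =18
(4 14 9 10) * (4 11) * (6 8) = (4 14 9 10 11)(6 8) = [0, 1, 2, 3, 14, 5, 8, 7, 6, 10, 11, 4, 12, 13, 9]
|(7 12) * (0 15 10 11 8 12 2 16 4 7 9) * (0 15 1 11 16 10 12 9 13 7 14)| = |(0 1 11 8 9 15 12 13 7 2 10 16 4 14)| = 14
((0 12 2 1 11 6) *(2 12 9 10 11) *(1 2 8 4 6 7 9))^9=((12)(0 1 8 4 6)(7 9 10 11))^9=(12)(0 6 4 8 1)(7 9 10 11)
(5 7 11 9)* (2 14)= (2 14)(5 7 11 9)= [0, 1, 14, 3, 4, 7, 6, 11, 8, 5, 10, 9, 12, 13, 2]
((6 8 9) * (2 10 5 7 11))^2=((2 10 5 7 11)(6 8 9))^2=(2 5 11 10 7)(6 9 8)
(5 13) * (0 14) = (0 14)(5 13) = [14, 1, 2, 3, 4, 13, 6, 7, 8, 9, 10, 11, 12, 5, 0]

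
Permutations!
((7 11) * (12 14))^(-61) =((7 11)(12 14))^(-61) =(7 11)(12 14)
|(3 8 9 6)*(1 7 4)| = |(1 7 4)(3 8 9 6)| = 12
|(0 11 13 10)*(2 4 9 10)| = |(0 11 13 2 4 9 10)| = 7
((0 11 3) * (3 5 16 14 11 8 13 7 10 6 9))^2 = ((0 8 13 7 10 6 9 3)(5 16 14 11))^2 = (0 13 10 9)(3 8 7 6)(5 14)(11 16)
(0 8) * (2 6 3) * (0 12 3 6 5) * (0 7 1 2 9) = (0 8 12 3 9)(1 2 5 7) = [8, 2, 5, 9, 4, 7, 6, 1, 12, 0, 10, 11, 3]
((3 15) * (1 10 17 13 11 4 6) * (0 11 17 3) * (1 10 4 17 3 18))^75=((0 11 17 13 3 15)(1 4 6 10 18))^75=(18)(0 13)(3 11)(15 17)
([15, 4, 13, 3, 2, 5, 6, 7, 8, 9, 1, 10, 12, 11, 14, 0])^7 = (0 15)(1 4 2 13 11 10)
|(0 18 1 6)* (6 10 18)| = |(0 6)(1 10 18)| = 6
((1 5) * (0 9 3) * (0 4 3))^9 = ((0 9)(1 5)(3 4))^9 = (0 9)(1 5)(3 4)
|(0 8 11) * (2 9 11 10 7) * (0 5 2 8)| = 12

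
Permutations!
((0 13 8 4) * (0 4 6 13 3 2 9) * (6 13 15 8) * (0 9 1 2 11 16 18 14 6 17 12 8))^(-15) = ((0 3 11 16 18 14 6 15)(1 2)(8 13 17 12))^(-15) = (0 3 11 16 18 14 6 15)(1 2)(8 13 17 12)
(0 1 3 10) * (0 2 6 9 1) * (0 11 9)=(0 11 9 1 3 10 2 6)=[11, 3, 6, 10, 4, 5, 0, 7, 8, 1, 2, 9]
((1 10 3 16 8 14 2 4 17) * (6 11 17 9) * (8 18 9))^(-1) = ((1 10 3 16 18 9 6 11 17)(2 4 8 14))^(-1) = (1 17 11 6 9 18 16 3 10)(2 14 8 4)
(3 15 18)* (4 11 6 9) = [0, 1, 2, 15, 11, 5, 9, 7, 8, 4, 10, 6, 12, 13, 14, 18, 16, 17, 3] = (3 15 18)(4 11 6 9)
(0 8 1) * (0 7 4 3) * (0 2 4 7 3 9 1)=(0 8)(1 3 2 4 9)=[8, 3, 4, 2, 9, 5, 6, 7, 0, 1]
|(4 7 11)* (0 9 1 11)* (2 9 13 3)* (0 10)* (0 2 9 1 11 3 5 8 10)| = 12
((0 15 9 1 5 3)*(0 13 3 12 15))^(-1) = ((1 5 12 15 9)(3 13))^(-1) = (1 9 15 12 5)(3 13)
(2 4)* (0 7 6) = (0 7 6)(2 4) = [7, 1, 4, 3, 2, 5, 0, 6]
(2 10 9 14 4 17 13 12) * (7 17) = [0, 1, 10, 3, 7, 5, 6, 17, 8, 14, 9, 11, 2, 12, 4, 15, 16, 13] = (2 10 9 14 4 7 17 13 12)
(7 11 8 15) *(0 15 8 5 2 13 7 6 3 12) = (0 15 6 3 12)(2 13 7 11 5) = [15, 1, 13, 12, 4, 2, 3, 11, 8, 9, 10, 5, 0, 7, 14, 6]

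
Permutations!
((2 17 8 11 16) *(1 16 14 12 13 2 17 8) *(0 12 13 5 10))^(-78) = (17)(0 5)(2 11 13 8 14)(10 12)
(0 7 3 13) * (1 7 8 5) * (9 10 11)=[8, 7, 2, 13, 4, 1, 6, 3, 5, 10, 11, 9, 12, 0]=(0 8 5 1 7 3 13)(9 10 11)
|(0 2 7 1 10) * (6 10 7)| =4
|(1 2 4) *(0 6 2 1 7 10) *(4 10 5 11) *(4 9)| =|(0 6 2 10)(4 7 5 11 9)| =20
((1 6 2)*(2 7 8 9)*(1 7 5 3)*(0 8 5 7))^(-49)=(0 2 9 8)(1 6 7 5 3)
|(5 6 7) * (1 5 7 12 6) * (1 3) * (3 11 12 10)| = |(1 5 11 12 6 10 3)| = 7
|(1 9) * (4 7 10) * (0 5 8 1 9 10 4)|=10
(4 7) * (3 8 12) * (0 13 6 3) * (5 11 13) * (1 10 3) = [5, 10, 2, 8, 7, 11, 1, 4, 12, 9, 3, 13, 0, 6] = (0 5 11 13 6 1 10 3 8 12)(4 7)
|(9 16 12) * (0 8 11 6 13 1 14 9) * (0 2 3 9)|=|(0 8 11 6 13 1 14)(2 3 9 16 12)|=35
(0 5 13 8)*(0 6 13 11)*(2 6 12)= (0 5 11)(2 6 13 8 12)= [5, 1, 6, 3, 4, 11, 13, 7, 12, 9, 10, 0, 2, 8]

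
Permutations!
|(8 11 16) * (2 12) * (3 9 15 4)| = |(2 12)(3 9 15 4)(8 11 16)| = 12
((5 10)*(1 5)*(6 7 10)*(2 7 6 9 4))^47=(1 7 4 5 10 2 9)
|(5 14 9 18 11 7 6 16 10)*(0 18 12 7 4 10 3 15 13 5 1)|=30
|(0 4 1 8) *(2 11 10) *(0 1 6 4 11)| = |(0 11 10 2)(1 8)(4 6)| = 4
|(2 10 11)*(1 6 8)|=3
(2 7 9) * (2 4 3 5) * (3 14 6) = (2 7 9 4 14 6 3 5) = [0, 1, 7, 5, 14, 2, 3, 9, 8, 4, 10, 11, 12, 13, 6]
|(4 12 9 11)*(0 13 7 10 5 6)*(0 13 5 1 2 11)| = |(0 5 6 13 7 10 1 2 11 4 12 9)| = 12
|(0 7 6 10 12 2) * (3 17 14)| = |(0 7 6 10 12 2)(3 17 14)| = 6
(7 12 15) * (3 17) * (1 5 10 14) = (1 5 10 14)(3 17)(7 12 15) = [0, 5, 2, 17, 4, 10, 6, 12, 8, 9, 14, 11, 15, 13, 1, 7, 16, 3]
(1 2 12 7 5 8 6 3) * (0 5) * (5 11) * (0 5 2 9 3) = (0 11 2 12 7 5 8 6)(1 9 3) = [11, 9, 12, 1, 4, 8, 0, 5, 6, 3, 10, 2, 7]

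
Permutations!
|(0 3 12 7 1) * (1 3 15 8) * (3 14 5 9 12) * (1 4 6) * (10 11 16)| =30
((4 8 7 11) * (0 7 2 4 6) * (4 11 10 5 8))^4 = ((0 7 10 5 8 2 11 6))^4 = (0 8)(2 7)(5 6)(10 11)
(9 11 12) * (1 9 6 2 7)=[0, 9, 7, 3, 4, 5, 2, 1, 8, 11, 10, 12, 6]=(1 9 11 12 6 2 7)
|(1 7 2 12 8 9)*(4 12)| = 7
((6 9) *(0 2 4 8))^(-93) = ((0 2 4 8)(6 9))^(-93) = (0 8 4 2)(6 9)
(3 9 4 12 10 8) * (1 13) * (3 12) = (1 13)(3 9 4)(8 12 10) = [0, 13, 2, 9, 3, 5, 6, 7, 12, 4, 8, 11, 10, 1]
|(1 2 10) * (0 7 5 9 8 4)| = |(0 7 5 9 8 4)(1 2 10)| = 6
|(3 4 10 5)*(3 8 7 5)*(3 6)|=12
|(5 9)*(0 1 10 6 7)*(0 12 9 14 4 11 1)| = 10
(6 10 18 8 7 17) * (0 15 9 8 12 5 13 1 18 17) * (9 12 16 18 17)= [15, 17, 2, 3, 4, 13, 10, 0, 7, 8, 9, 11, 5, 1, 14, 12, 18, 6, 16]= (0 15 12 5 13 1 17 6 10 9 8 7)(16 18)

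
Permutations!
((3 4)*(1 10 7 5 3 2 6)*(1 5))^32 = (1 7 10)(2 5 4 6 3)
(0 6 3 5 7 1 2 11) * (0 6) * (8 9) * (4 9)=(1 2 11 6 3 5 7)(4 9 8)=[0, 2, 11, 5, 9, 7, 3, 1, 4, 8, 10, 6]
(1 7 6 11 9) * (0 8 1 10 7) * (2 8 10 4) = (0 10 7 6 11 9 4 2 8 1) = [10, 0, 8, 3, 2, 5, 11, 6, 1, 4, 7, 9]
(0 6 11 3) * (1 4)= (0 6 11 3)(1 4)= [6, 4, 2, 0, 1, 5, 11, 7, 8, 9, 10, 3]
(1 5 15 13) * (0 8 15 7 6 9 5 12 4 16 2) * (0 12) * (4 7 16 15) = (0 8 4 15 13 1)(2 12 7 6 9 5 16) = [8, 0, 12, 3, 15, 16, 9, 6, 4, 5, 10, 11, 7, 1, 14, 13, 2]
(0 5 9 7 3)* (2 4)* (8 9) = (0 5 8 9 7 3)(2 4) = [5, 1, 4, 0, 2, 8, 6, 3, 9, 7]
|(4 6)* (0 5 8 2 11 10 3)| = |(0 5 8 2 11 10 3)(4 6)| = 14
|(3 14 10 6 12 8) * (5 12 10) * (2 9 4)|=30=|(2 9 4)(3 14 5 12 8)(6 10)|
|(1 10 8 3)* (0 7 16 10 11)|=8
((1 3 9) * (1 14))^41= (1 3 9 14)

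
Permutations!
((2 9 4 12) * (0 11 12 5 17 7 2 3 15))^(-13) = (0 12 15 11 3)(2 7 17 5 4 9)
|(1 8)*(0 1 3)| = 4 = |(0 1 8 3)|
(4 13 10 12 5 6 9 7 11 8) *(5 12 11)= (4 13 10 11 8)(5 6 9 7)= [0, 1, 2, 3, 13, 6, 9, 5, 4, 7, 11, 8, 12, 10]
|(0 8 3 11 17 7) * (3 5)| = 7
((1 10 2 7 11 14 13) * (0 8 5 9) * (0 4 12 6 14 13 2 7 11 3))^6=((0 8 5 9 4 12 6 14 2 11 13 1 10 7 3))^6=(0 6 10 9 11)(1 5 2 3 12)(4 13 8 14 7)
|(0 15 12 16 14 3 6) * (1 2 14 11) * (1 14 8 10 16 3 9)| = 40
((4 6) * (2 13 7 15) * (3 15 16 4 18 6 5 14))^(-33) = (2 16 14)(3 13 4)(5 15 7)(6 18)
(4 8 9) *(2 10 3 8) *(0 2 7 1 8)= (0 2 10 3)(1 8 9 4 7)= [2, 8, 10, 0, 7, 5, 6, 1, 9, 4, 3]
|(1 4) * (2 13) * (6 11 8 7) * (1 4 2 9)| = 4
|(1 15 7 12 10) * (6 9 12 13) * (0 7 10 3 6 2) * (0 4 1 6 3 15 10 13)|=|(0 7)(1 10 6 9 12 15 13 2 4)|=18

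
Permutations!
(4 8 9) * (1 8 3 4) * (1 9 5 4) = (9)(1 8 5 4 3) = [0, 8, 2, 1, 3, 4, 6, 7, 5, 9]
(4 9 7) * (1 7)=(1 7 4 9)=[0, 7, 2, 3, 9, 5, 6, 4, 8, 1]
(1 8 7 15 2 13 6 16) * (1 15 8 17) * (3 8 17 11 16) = (1 11 16 15 2 13 6 3 8 7 17) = [0, 11, 13, 8, 4, 5, 3, 17, 7, 9, 10, 16, 12, 6, 14, 2, 15, 1]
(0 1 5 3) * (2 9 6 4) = (0 1 5 3)(2 9 6 4) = [1, 5, 9, 0, 2, 3, 4, 7, 8, 6]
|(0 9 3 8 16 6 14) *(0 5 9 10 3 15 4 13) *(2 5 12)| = |(0 10 3 8 16 6 14 12 2 5 9 15 4 13)| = 14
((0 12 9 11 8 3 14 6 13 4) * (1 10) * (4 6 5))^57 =((0 12 9 11 8 3 14 5 4)(1 10)(6 13))^57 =(0 11 14)(1 10)(3 4 9)(5 12 8)(6 13)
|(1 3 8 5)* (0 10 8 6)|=|(0 10 8 5 1 3 6)|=7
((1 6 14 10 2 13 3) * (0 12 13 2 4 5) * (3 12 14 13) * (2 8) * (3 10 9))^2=((0 14 9 3 1 6 13 12 10 4 5)(2 8))^2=(0 9 1 13 10 5 14 3 6 12 4)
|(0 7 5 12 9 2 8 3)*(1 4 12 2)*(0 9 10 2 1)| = |(0 7 5 1 4 12 10 2 8 3 9)| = 11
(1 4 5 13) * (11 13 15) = (1 4 5 15 11 13) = [0, 4, 2, 3, 5, 15, 6, 7, 8, 9, 10, 13, 12, 1, 14, 11]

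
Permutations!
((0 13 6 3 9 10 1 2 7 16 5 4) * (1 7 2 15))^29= (0 4 5 16 7 10 9 3 6 13)(1 15)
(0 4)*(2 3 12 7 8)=[4, 1, 3, 12, 0, 5, 6, 8, 2, 9, 10, 11, 7]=(0 4)(2 3 12 7 8)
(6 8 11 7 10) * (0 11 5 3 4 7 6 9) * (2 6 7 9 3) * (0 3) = (0 11 7 10)(2 6 8 5)(3 4 9) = [11, 1, 6, 4, 9, 2, 8, 10, 5, 3, 0, 7]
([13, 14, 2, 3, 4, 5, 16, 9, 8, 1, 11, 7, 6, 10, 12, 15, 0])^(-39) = (0 9 16 7 6 11 12 10 14 13 1)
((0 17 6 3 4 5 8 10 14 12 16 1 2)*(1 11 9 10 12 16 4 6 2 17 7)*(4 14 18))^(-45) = (3 6)(4 16)(5 11)(8 9)(10 12)(14 18)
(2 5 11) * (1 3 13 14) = (1 3 13 14)(2 5 11) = [0, 3, 5, 13, 4, 11, 6, 7, 8, 9, 10, 2, 12, 14, 1]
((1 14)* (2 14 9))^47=((1 9 2 14))^47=(1 14 2 9)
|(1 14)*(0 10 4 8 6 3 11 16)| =8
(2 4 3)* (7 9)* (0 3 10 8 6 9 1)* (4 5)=(0 3 2 5 4 10 8 6 9 7 1)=[3, 0, 5, 2, 10, 4, 9, 1, 6, 7, 8]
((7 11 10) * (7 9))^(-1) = (7 9 10 11)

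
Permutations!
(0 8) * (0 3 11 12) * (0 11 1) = [8, 0, 2, 1, 4, 5, 6, 7, 3, 9, 10, 12, 11] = (0 8 3 1)(11 12)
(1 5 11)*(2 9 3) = (1 5 11)(2 9 3) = [0, 5, 9, 2, 4, 11, 6, 7, 8, 3, 10, 1]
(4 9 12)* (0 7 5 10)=(0 7 5 10)(4 9 12)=[7, 1, 2, 3, 9, 10, 6, 5, 8, 12, 0, 11, 4]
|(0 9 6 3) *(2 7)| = 4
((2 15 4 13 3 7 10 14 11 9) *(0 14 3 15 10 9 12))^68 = ((0 14 11 12)(2 10 3 7 9)(4 13 15))^68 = (2 7 10 9 3)(4 15 13)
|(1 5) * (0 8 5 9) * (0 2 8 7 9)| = |(0 7 9 2 8 5 1)| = 7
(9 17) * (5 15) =[0, 1, 2, 3, 4, 15, 6, 7, 8, 17, 10, 11, 12, 13, 14, 5, 16, 9] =(5 15)(9 17)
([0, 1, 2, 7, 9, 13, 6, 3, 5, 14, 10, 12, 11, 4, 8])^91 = (3 7)(4 9 14 8 5 13)(11 12)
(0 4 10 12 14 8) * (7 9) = (0 4 10 12 14 8)(7 9) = [4, 1, 2, 3, 10, 5, 6, 9, 0, 7, 12, 11, 14, 13, 8]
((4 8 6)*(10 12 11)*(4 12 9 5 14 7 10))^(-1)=(4 11 12 6 8)(5 9 10 7 14)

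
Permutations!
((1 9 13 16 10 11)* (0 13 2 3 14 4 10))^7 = ((0 13 16)(1 9 2 3 14 4 10 11))^7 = (0 13 16)(1 11 10 4 14 3 2 9)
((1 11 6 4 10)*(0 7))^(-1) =(0 7)(1 10 4 6 11)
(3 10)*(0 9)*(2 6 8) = (0 9)(2 6 8)(3 10) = [9, 1, 6, 10, 4, 5, 8, 7, 2, 0, 3]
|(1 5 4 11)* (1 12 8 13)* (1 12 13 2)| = 8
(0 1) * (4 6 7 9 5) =(0 1)(4 6 7 9 5) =[1, 0, 2, 3, 6, 4, 7, 9, 8, 5]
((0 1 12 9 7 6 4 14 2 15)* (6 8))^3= (0 9 6 2 1 7 4 15 12 8 14)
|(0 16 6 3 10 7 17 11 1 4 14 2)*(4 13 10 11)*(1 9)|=|(0 16 6 3 11 9 1 13 10 7 17 4 14 2)|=14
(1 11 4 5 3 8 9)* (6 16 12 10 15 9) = (1 11 4 5 3 8 6 16 12 10 15 9) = [0, 11, 2, 8, 5, 3, 16, 7, 6, 1, 15, 4, 10, 13, 14, 9, 12]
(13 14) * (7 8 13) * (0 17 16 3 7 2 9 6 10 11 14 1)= [17, 0, 9, 7, 4, 5, 10, 8, 13, 6, 11, 14, 12, 1, 2, 15, 3, 16]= (0 17 16 3 7 8 13 1)(2 9 6 10 11 14)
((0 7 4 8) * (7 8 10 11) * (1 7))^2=((0 8)(1 7 4 10 11))^2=(1 4 11 7 10)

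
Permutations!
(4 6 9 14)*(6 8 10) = (4 8 10 6 9 14) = [0, 1, 2, 3, 8, 5, 9, 7, 10, 14, 6, 11, 12, 13, 4]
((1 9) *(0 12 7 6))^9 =(0 12 7 6)(1 9)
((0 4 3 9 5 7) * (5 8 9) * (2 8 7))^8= (9)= ((0 4 3 5 2 8 9 7))^8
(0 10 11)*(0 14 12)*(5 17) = (0 10 11 14 12)(5 17) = [10, 1, 2, 3, 4, 17, 6, 7, 8, 9, 11, 14, 0, 13, 12, 15, 16, 5]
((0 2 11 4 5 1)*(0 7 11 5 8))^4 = ((0 2 5 1 7 11 4 8))^4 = (0 7)(1 8)(2 11)(4 5)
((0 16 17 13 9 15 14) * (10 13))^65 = ((0 16 17 10 13 9 15 14))^65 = (0 16 17 10 13 9 15 14)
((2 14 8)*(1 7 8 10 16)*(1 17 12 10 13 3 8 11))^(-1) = ((1 7 11)(2 14 13 3 8)(10 16 17 12))^(-1) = (1 11 7)(2 8 3 13 14)(10 12 17 16)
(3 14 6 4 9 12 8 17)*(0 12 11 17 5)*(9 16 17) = (0 12 8 5)(3 14 6 4 16 17)(9 11) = [12, 1, 2, 14, 16, 0, 4, 7, 5, 11, 10, 9, 8, 13, 6, 15, 17, 3]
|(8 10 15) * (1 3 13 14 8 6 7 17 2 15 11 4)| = 40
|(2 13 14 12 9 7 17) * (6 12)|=|(2 13 14 6 12 9 7 17)|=8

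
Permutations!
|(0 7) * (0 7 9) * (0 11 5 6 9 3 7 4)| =4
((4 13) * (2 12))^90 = ((2 12)(4 13))^90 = (13)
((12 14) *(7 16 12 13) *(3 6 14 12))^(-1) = ((3 6 14 13 7 16))^(-1) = (3 16 7 13 14 6)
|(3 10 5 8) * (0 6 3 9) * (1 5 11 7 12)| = |(0 6 3 10 11 7 12 1 5 8 9)| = 11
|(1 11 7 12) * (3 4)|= |(1 11 7 12)(3 4)|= 4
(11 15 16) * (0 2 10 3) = [2, 1, 10, 0, 4, 5, 6, 7, 8, 9, 3, 15, 12, 13, 14, 16, 11] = (0 2 10 3)(11 15 16)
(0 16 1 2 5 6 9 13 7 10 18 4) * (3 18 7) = (0 16 1 2 5 6 9 13 3 18 4)(7 10) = [16, 2, 5, 18, 0, 6, 9, 10, 8, 13, 7, 11, 12, 3, 14, 15, 1, 17, 4]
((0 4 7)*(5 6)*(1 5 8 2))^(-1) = (0 7 4)(1 2 8 6 5)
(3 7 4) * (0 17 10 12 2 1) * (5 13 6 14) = (0 17 10 12 2 1)(3 7 4)(5 13 6 14) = [17, 0, 1, 7, 3, 13, 14, 4, 8, 9, 12, 11, 2, 6, 5, 15, 16, 10]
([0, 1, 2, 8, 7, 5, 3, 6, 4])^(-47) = [0, 1, 2, 7, 3, 5, 4, 8, 6]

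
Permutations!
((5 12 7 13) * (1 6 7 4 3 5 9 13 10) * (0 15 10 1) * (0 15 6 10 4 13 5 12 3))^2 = ((0 6 7 1 10 15 4)(3 12 13 9 5))^2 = (0 7 10 4 6 1 15)(3 13 5 12 9)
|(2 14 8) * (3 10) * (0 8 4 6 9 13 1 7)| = 10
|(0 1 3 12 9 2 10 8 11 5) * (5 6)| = 11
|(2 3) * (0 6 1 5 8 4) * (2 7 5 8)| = |(0 6 1 8 4)(2 3 7 5)| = 20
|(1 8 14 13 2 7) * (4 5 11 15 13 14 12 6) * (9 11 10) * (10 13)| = 36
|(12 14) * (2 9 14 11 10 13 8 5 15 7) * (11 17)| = |(2 9 14 12 17 11 10 13 8 5 15 7)| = 12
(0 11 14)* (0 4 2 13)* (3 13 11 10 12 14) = (0 10 12 14 4 2 11 3 13) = [10, 1, 11, 13, 2, 5, 6, 7, 8, 9, 12, 3, 14, 0, 4]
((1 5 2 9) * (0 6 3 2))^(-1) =(0 5 1 9 2 3 6)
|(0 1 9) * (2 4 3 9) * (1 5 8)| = |(0 5 8 1 2 4 3 9)| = 8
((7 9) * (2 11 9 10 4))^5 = (2 4 10 7 9 11) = ((2 11 9 7 10 4))^5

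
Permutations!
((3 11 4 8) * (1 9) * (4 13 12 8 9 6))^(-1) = ((1 6 4 9)(3 11 13 12 8))^(-1) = (1 9 4 6)(3 8 12 13 11)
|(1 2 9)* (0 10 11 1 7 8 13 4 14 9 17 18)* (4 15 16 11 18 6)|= 39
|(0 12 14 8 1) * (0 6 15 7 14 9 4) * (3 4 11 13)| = |(0 12 9 11 13 3 4)(1 6 15 7 14 8)| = 42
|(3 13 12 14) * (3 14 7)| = 4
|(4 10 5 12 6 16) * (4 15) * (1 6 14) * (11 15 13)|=11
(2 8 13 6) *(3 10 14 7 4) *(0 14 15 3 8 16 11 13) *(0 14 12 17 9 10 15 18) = (0 12 17 9 10 18)(2 16 11 13 6)(3 15)(4 8 14 7) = [12, 1, 16, 15, 8, 5, 2, 4, 14, 10, 18, 13, 17, 6, 7, 3, 11, 9, 0]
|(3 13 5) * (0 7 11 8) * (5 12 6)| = |(0 7 11 8)(3 13 12 6 5)| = 20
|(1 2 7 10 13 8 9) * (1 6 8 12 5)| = 21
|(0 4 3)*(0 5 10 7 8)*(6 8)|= 8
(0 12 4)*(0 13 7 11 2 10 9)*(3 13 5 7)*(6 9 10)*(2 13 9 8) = (0 12 4 5 7 11 13 3 9)(2 6 8) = [12, 1, 6, 9, 5, 7, 8, 11, 2, 0, 10, 13, 4, 3]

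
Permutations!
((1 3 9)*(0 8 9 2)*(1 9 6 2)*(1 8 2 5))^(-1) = (9)(0 2)(1 5 6 8 3)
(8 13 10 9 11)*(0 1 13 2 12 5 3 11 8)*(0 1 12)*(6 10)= (0 12 5 3 11 1 13 6 10 9 8 2)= [12, 13, 0, 11, 4, 3, 10, 7, 2, 8, 9, 1, 5, 6]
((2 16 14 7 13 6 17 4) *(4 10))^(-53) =((2 16 14 7 13 6 17 10 4))^(-53) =(2 16 14 7 13 6 17 10 4)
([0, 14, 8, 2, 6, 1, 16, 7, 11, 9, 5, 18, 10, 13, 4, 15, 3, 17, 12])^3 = (1 6 2 18 5 4 3 11 10 14 16 8 12)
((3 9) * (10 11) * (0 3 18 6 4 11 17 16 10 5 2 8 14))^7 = (0 5 18 14 11 9 8 4 3 2 6)(10 17 16)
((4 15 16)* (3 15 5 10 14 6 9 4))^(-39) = (16)(4 14)(5 6)(9 10)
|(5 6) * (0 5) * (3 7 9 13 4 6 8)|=|(0 5 8 3 7 9 13 4 6)|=9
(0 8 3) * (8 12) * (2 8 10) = (0 12 10 2 8 3) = [12, 1, 8, 0, 4, 5, 6, 7, 3, 9, 2, 11, 10]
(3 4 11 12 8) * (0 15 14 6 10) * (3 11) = (0 15 14 6 10)(3 4)(8 11 12) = [15, 1, 2, 4, 3, 5, 10, 7, 11, 9, 0, 12, 8, 13, 6, 14]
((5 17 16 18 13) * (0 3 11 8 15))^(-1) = ((0 3 11 8 15)(5 17 16 18 13))^(-1) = (0 15 8 11 3)(5 13 18 16 17)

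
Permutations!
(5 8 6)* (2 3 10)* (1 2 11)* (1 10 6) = (1 2 3 6 5 8)(10 11) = [0, 2, 3, 6, 4, 8, 5, 7, 1, 9, 11, 10]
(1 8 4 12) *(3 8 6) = (1 6 3 8 4 12) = [0, 6, 2, 8, 12, 5, 3, 7, 4, 9, 10, 11, 1]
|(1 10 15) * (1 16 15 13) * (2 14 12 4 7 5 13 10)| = |(1 2 14 12 4 7 5 13)(15 16)| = 8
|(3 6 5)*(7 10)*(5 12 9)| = 10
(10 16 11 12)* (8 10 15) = (8 10 16 11 12 15) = [0, 1, 2, 3, 4, 5, 6, 7, 10, 9, 16, 12, 15, 13, 14, 8, 11]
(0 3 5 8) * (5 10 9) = (0 3 10 9 5 8) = [3, 1, 2, 10, 4, 8, 6, 7, 0, 5, 9]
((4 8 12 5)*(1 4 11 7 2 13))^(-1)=((1 4 8 12 5 11 7 2 13))^(-1)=(1 13 2 7 11 5 12 8 4)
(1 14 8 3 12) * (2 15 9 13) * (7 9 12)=(1 14 8 3 7 9 13 2 15 12)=[0, 14, 15, 7, 4, 5, 6, 9, 3, 13, 10, 11, 1, 2, 8, 12]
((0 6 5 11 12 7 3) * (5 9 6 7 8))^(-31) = ((0 7 3)(5 11 12 8)(6 9))^(-31) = (0 3 7)(5 11 12 8)(6 9)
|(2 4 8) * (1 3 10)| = 3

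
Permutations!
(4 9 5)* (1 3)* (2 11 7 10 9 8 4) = (1 3)(2 11 7 10 9 5)(4 8) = [0, 3, 11, 1, 8, 2, 6, 10, 4, 5, 9, 7]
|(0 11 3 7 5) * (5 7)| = 4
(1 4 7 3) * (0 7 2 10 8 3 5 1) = (0 7 5 1 4 2 10 8 3) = [7, 4, 10, 0, 2, 1, 6, 5, 3, 9, 8]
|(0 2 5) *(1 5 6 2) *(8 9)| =|(0 1 5)(2 6)(8 9)| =6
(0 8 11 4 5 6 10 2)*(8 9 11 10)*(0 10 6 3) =(0 9 11 4 5 3)(2 10)(6 8) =[9, 1, 10, 0, 5, 3, 8, 7, 6, 11, 2, 4]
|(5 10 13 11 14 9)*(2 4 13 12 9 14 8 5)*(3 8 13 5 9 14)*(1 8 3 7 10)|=|(1 8 9 2 4 5)(7 10 12 14)(11 13)|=12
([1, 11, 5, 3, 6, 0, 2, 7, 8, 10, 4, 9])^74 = [11, 9, 0, 3, 2, 1, 5, 7, 8, 4, 6, 10]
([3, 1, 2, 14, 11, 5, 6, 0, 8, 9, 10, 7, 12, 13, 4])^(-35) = [3, 1, 2, 14, 11, 5, 6, 0, 8, 9, 10, 7, 12, 13, 4]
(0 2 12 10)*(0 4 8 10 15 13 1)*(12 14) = (0 2 14 12 15 13 1)(4 8 10) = [2, 0, 14, 3, 8, 5, 6, 7, 10, 9, 4, 11, 15, 1, 12, 13]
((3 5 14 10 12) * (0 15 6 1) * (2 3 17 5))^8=((0 15 6 1)(2 3)(5 14 10 12 17))^8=(5 12 14 17 10)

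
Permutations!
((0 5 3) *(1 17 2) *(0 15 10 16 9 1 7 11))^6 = (0 9)(1 5)(2 15)(3 17)(7 10)(11 16)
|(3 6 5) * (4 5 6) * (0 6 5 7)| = 6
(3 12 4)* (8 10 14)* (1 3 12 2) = (1 3 2)(4 12)(8 10 14) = [0, 3, 1, 2, 12, 5, 6, 7, 10, 9, 14, 11, 4, 13, 8]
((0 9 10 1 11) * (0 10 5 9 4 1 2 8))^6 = (0 8 2 10 11 1 4)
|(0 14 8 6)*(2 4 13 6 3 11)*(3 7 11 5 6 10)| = |(0 14 8 7 11 2 4 13 10 3 5 6)| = 12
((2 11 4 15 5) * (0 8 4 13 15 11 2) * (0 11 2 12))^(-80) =((0 8 4 2 12)(5 11 13 15))^(-80) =(15)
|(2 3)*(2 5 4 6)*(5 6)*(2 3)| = |(3 6)(4 5)| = 2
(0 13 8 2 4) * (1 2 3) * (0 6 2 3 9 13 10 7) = (0 10 7)(1 3)(2 4 6)(8 9 13) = [10, 3, 4, 1, 6, 5, 2, 0, 9, 13, 7, 11, 12, 8]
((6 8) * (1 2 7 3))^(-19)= (1 2 7 3)(6 8)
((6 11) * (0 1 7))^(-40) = (11)(0 7 1)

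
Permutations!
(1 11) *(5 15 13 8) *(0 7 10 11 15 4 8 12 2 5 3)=(0 7 10 11 1 15 13 12 2 5 4 8 3)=[7, 15, 5, 0, 8, 4, 6, 10, 3, 9, 11, 1, 2, 12, 14, 13]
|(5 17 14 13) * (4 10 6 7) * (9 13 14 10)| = 8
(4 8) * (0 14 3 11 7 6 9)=(0 14 3 11 7 6 9)(4 8)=[14, 1, 2, 11, 8, 5, 9, 6, 4, 0, 10, 7, 12, 13, 3]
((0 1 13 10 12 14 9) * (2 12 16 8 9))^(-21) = (16)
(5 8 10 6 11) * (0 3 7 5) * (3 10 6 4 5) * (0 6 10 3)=[3, 1, 2, 7, 5, 8, 11, 0, 10, 9, 4, 6]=(0 3 7)(4 5 8 10)(6 11)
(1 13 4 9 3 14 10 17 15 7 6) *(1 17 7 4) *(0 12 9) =(0 12 9 3 14 10 7 6 17 15 4)(1 13) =[12, 13, 2, 14, 0, 5, 17, 6, 8, 3, 7, 11, 9, 1, 10, 4, 16, 15]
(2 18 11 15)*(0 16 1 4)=(0 16 1 4)(2 18 11 15)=[16, 4, 18, 3, 0, 5, 6, 7, 8, 9, 10, 15, 12, 13, 14, 2, 1, 17, 11]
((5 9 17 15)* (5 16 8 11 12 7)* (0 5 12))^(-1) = (0 11 8 16 15 17 9 5)(7 12)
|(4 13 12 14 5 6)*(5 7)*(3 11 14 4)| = |(3 11 14 7 5 6)(4 13 12)| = 6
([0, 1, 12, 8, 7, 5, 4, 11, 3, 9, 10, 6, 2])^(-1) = [0, 1, 12, 8, 6, 5, 11, 4, 3, 9, 10, 7, 2]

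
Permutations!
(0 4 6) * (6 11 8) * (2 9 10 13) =[4, 1, 9, 3, 11, 5, 0, 7, 6, 10, 13, 8, 12, 2] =(0 4 11 8 6)(2 9 10 13)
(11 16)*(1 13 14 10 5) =(1 13 14 10 5)(11 16) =[0, 13, 2, 3, 4, 1, 6, 7, 8, 9, 5, 16, 12, 14, 10, 15, 11]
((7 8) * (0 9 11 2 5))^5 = ((0 9 11 2 5)(7 8))^5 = (11)(7 8)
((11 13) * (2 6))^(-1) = (2 6)(11 13)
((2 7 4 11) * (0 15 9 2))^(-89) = (0 9 7 11 15 2 4)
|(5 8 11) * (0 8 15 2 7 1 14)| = 9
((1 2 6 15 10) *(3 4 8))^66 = ((1 2 6 15 10)(3 4 8))^66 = (1 2 6 15 10)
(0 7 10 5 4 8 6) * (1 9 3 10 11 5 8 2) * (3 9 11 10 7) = [3, 11, 1, 7, 2, 4, 0, 10, 6, 9, 8, 5] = (0 3 7 10 8 6)(1 11 5 4 2)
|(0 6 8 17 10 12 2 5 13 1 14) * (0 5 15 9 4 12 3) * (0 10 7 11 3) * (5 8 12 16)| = |(0 6 12 2 15 9 4 16 5 13 1 14 8 17 7 11 3 10)| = 18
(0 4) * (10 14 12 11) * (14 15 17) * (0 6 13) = (0 4 6 13)(10 15 17 14 12 11) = [4, 1, 2, 3, 6, 5, 13, 7, 8, 9, 15, 10, 11, 0, 12, 17, 16, 14]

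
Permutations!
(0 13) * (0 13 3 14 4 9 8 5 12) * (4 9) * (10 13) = (0 3 14 9 8 5 12)(10 13) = [3, 1, 2, 14, 4, 12, 6, 7, 5, 8, 13, 11, 0, 10, 9]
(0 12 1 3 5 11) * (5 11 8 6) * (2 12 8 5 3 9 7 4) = (0 8 6 3 11)(1 9 7 4 2 12) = [8, 9, 12, 11, 2, 5, 3, 4, 6, 7, 10, 0, 1]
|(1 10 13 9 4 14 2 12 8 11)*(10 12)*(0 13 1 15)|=12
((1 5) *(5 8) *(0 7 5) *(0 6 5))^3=(0 7)(1 5 6 8)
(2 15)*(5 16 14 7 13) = [0, 1, 15, 3, 4, 16, 6, 13, 8, 9, 10, 11, 12, 5, 7, 2, 14] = (2 15)(5 16 14 7 13)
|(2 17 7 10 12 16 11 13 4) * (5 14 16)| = 11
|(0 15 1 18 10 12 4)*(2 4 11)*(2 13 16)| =11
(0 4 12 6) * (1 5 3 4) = (0 1 5 3 4 12 6) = [1, 5, 2, 4, 12, 3, 0, 7, 8, 9, 10, 11, 6]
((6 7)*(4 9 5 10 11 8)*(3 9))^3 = ((3 9 5 10 11 8 4)(6 7))^3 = (3 10 4 5 8 9 11)(6 7)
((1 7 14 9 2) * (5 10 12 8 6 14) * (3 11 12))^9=(1 14 12 10)(2 6 11 5)(3 7 9 8)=((1 7 5 10 3 11 12 8 6 14 9 2))^9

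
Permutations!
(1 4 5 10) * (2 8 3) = (1 4 5 10)(2 8 3) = [0, 4, 8, 2, 5, 10, 6, 7, 3, 9, 1]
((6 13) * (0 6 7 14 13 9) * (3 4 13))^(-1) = (0 9 6)(3 14 7 13 4)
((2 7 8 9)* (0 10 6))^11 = (0 6 10)(2 9 8 7)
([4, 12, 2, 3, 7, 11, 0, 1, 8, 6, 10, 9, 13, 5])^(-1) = (0 6 9 11 5 13 12 1 7 4)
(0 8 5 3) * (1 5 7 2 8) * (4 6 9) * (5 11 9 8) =(0 1 11 9 4 6 8 7 2 5 3) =[1, 11, 5, 0, 6, 3, 8, 2, 7, 4, 10, 9]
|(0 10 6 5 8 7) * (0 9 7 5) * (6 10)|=|(10)(0 6)(5 8)(7 9)|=2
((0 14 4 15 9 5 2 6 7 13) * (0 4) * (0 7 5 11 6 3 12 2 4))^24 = ((0 14 7 13)(2 3 12)(4 15 9 11 6 5))^24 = (15)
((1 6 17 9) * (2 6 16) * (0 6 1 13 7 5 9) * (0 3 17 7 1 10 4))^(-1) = ((0 6 7 5 9 13 1 16 2 10 4)(3 17))^(-1) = (0 4 10 2 16 1 13 9 5 7 6)(3 17)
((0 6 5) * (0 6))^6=((5 6))^6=(6)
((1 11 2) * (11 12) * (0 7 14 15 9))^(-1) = ((0 7 14 15 9)(1 12 11 2))^(-1) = (0 9 15 14 7)(1 2 11 12)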